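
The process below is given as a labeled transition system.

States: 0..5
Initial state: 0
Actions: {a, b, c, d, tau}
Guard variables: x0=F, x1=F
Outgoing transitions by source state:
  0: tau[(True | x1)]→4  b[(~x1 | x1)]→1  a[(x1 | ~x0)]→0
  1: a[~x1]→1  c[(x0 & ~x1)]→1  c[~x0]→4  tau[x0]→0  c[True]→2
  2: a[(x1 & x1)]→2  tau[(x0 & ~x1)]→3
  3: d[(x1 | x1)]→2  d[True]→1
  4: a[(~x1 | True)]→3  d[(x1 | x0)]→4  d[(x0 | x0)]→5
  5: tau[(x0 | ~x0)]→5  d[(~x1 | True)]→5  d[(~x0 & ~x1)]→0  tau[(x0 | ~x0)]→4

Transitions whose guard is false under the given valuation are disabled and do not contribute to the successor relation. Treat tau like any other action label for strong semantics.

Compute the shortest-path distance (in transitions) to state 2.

Breadth-first toward 2:
  Layer 0: {0}
  Layer 1: {1,4}
  Layer 2: {2,3}
depth(2)=2, e.g. b·c

Answer: 2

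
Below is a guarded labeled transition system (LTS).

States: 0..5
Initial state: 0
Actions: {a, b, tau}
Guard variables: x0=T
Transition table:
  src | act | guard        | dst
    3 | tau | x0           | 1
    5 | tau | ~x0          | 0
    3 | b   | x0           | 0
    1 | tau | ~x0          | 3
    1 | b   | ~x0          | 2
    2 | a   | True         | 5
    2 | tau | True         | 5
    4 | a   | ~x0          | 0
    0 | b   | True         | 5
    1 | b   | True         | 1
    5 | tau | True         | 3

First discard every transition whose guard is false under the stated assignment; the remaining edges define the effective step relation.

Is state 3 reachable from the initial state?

After dropping false guards: 7 live edges.
L0 = {0}
L1 = {5}  total {0,5}
L2 = {3}  total {0,3,5}
L3 = {1}  total {0,1,3,5}
Reachable = {0,1,3,5}
trace reaching 3: b·tau

Answer: REACHABLE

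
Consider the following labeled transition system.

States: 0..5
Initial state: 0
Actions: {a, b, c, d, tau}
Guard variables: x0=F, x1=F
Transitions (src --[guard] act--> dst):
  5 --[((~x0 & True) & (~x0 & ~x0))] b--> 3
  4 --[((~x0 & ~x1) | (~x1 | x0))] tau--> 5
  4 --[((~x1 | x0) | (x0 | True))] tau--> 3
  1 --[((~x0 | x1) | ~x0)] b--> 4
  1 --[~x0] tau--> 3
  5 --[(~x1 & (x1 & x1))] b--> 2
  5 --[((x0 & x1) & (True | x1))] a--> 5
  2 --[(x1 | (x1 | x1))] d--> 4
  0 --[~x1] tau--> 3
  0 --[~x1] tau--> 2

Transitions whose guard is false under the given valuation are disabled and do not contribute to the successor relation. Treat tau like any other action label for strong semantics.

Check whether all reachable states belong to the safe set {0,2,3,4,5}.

Allowed set {0,2,3,4,5}
R = {0,2,3}
  0: ✓
  2: ✓
  3: ✓

Answer: INVARIANT HOLDS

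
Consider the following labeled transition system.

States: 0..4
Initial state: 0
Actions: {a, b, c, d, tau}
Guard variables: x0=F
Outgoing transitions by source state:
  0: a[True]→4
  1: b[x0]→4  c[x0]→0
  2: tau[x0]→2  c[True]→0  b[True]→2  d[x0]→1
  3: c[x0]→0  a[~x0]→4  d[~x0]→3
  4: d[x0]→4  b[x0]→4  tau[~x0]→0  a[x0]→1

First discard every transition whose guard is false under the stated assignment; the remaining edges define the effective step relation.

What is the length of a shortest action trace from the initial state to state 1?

BFS to 1:
  Layer 0: {0}
  Layer 1: {4}
1 never appears.

Answer: UNREACHABLE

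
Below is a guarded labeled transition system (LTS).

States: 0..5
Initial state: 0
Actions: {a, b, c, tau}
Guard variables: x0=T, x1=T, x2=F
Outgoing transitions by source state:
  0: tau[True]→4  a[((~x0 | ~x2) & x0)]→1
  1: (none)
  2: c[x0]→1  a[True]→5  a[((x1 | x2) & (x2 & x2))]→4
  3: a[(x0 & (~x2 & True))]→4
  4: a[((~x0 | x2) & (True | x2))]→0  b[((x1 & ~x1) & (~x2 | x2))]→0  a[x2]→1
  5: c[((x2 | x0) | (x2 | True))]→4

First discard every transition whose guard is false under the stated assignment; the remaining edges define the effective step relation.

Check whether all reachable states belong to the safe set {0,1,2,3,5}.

Answer: INVARIANT VIOLATED at state 4

Analysis:
Inv-set: {0,1,2,3,5}
Reach set: {0,1,4}
  0: safe
  1: safe
  4: ✗ unsafe
reach 4 via tau — violates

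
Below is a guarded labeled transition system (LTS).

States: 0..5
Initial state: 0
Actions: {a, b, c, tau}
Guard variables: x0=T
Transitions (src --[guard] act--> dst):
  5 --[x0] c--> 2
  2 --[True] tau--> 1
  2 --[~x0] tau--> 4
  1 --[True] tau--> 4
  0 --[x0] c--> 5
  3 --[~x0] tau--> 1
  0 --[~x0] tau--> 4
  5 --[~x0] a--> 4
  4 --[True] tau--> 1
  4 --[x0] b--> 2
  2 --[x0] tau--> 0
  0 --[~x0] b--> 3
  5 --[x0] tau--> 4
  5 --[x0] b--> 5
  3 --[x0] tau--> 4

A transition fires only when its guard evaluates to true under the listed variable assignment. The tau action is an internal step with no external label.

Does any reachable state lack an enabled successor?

R = {0,1,2,4,5}
  0: c→5  [1 out]
  1: tau→4  [1 out]
  2: tau→0  tau→1  [2 out]
  4: b→2  tau→1  [2 out]
  5: b→5  c→2  tau→4  [3 out]

Answer: DEADLOCK-FREE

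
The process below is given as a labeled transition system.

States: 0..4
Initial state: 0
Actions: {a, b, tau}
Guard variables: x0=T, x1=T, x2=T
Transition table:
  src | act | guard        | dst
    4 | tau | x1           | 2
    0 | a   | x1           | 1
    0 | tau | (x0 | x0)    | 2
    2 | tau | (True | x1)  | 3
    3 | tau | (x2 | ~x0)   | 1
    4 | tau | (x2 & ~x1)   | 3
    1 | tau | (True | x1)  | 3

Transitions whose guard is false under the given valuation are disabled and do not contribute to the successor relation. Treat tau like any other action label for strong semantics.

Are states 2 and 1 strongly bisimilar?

Answer: BISIMILAR

Trace:
Compute ~ classes (split until stable):
  π0 = {{0,1,2,3,4}}
  π1 = {{0},{1,2,3,4}}
Fixed point at round 2; 2 class(es).
2∈{1,2,3,4}, 1∈{1,2,3,4}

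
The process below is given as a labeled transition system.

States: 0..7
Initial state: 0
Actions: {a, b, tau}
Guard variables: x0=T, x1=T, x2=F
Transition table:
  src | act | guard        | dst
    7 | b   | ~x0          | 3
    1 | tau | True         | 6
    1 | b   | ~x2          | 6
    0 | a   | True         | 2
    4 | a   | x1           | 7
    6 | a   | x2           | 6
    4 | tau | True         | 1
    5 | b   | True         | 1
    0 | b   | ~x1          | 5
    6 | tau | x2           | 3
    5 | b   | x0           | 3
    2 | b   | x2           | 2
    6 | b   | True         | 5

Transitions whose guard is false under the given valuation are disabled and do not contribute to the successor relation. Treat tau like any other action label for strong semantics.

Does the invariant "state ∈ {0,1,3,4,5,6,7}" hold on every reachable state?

Answer: INVARIANT VIOLATED at state 2

Analysis:
Allowed set {0,1,3,4,5,6,7}
R = {0,2}
  0: ok
  2: VIOLATES
reach 2 via a — violates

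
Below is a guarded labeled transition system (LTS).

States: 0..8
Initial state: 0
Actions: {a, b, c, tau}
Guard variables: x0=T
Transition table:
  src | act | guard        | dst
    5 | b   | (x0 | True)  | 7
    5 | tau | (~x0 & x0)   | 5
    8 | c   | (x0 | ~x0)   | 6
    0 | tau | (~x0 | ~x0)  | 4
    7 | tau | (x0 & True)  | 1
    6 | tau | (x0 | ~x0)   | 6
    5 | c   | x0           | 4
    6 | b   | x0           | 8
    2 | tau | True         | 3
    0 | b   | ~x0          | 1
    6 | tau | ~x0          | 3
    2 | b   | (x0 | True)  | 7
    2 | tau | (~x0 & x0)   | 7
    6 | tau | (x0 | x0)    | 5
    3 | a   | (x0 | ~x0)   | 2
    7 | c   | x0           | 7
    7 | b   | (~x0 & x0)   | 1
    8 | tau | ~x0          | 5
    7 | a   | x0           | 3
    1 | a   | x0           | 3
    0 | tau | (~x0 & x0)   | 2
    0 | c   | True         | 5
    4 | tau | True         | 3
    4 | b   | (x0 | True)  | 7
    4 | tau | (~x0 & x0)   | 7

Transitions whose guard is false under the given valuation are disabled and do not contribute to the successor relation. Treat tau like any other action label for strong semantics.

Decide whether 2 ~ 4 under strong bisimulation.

Bisimulation quotient by refinement:
  P[0] = {{0,1,2,3,4,5,6,7,8}}
  P[1] = {{0,8},{1,3},{2,4,6},{5},{7}}
  P[2] = {{0},{1},{2,4},{3},{5},{6},{7},{8}}
Fixed point at round 3; 8 class(es).
2∈{2,4}, 4∈{2,4}

Answer: BISIMILAR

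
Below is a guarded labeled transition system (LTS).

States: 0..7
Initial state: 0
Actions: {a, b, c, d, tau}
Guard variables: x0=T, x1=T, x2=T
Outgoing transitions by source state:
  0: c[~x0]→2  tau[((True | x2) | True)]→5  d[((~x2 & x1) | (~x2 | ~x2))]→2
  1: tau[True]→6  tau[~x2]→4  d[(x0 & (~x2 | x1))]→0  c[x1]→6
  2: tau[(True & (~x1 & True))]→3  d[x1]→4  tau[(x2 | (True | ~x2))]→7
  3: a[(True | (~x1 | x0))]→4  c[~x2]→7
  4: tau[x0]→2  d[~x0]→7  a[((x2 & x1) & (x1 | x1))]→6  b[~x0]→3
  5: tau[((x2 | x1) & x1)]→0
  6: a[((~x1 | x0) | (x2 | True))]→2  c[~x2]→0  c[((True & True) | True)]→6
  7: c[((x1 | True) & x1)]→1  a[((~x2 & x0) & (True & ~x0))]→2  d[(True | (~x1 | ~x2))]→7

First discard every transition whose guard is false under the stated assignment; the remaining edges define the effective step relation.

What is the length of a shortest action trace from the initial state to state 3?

Breadth-first toward 3:
  depth 0: {0}
  depth 1: {5}
3 never appears.

Answer: UNREACHABLE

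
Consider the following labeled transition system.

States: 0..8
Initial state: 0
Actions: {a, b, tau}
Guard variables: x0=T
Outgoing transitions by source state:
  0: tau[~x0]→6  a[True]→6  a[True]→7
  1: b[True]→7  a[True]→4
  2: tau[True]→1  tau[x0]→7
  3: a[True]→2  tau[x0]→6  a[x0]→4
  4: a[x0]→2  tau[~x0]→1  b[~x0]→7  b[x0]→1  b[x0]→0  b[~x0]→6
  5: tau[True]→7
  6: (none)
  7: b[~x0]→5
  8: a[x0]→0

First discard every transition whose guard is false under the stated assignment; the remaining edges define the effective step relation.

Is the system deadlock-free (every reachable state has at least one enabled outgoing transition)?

Reach set: {0,6,7}
  0: a→6  a→7  [deg 2]
  6: ∅  [no exit]
  7: ∅  [no exit]
trace reaching 6: a

Answer: DEADLOCK at state 6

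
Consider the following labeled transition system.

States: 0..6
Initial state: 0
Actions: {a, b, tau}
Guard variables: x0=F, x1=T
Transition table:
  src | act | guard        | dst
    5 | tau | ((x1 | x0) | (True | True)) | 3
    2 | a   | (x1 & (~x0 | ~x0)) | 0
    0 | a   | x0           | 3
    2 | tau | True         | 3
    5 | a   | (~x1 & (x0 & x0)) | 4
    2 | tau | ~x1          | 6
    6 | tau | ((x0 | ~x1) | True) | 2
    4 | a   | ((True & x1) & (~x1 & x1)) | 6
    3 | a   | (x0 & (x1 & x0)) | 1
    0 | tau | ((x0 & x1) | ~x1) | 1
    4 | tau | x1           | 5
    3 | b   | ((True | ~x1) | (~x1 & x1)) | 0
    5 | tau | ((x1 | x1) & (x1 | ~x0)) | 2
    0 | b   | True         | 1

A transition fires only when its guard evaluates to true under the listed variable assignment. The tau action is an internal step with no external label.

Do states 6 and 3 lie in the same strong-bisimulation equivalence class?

Compute ~ classes (split until stable):
  round 0: {{0,1,2,3,4,5,6}}
  round 1: {{0,3},{1},{2},{4,5,6}}
  round 2: {{0},{1},{2},{3},{4},{5},{6}}
stable after 3 split(s): 7 block(s)
[6]={6}  [3]={3}

Answer: NOT BISIMILAR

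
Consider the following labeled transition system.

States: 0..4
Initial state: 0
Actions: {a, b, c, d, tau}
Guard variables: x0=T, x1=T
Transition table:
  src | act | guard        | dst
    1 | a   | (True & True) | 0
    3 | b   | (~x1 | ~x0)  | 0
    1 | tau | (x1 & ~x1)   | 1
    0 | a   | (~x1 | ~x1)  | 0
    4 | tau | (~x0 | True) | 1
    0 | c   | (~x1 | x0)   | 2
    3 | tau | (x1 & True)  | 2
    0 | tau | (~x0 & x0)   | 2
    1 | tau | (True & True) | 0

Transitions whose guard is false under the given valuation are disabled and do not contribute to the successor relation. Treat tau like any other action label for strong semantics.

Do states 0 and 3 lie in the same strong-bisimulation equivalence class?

Bisimulation quotient by refinement:
  round 0: {{0,1,2,3,4}}
  round 1: {{0},{1},{2},{3,4}}
  round 2: {{0},{1},{2},{3},{4}}
stable after 3 split(s): 5 block(s)
[0]={0}  [3]={3}

Answer: NOT BISIMILAR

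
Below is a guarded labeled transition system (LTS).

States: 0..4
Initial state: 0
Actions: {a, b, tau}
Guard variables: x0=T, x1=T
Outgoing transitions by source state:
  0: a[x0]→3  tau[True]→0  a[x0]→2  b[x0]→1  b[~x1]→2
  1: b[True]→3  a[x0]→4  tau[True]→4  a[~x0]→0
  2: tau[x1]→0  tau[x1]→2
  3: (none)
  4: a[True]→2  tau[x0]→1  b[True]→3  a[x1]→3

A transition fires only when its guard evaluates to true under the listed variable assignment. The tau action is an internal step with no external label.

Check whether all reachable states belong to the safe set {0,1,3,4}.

Allowed set {0,1,3,4}
Reachable = {0,1,2,3,4}
  0: ok
  1: ok
  2: VIOLATES
  3: ok
  4: ok
reach 2 via a — violates

Answer: INVARIANT VIOLATED at state 2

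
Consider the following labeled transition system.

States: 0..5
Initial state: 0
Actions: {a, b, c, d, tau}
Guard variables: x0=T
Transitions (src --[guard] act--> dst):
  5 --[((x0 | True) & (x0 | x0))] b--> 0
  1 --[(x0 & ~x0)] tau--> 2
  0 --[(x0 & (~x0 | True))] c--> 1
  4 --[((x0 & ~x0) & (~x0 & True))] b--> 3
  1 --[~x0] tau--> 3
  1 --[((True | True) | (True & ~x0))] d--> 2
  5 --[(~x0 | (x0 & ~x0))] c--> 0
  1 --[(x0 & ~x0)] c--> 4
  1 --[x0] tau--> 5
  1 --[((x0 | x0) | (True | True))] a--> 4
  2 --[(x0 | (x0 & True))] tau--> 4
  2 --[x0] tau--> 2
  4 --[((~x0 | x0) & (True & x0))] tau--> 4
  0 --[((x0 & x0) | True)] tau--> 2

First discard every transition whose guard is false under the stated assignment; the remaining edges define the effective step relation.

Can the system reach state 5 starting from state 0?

Guard filter leaves 9 enabled edge(s).
Layer 0: {0}
Layer 1: {1,2}  now seen {0,1,2}
Layer 2: {4,5}  now seen {0,1,2,4,5}
R = {0,1,2,4,5}
Path to 5: c·tau

Answer: REACHABLE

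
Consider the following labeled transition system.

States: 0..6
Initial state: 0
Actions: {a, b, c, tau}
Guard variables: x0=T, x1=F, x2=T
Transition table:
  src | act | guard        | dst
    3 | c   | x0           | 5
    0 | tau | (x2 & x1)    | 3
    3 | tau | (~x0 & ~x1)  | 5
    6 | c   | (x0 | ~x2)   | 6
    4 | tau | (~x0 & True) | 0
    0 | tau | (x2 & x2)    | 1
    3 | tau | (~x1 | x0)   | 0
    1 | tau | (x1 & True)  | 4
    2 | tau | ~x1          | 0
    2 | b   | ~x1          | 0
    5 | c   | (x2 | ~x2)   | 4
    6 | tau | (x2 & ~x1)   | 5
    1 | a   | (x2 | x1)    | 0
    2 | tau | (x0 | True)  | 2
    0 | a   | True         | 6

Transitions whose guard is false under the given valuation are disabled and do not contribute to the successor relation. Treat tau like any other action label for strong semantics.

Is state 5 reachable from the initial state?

Guard filter leaves 11 enabled edge(s).
L0 = {0}
L1 = {1,6}  total {0,1,6}
L2 = {5}  total {0,1,5,6}
L3 = {4}  total {0,1,4,5,6}
Reach set: {0,1,4,5,6}
Path to 5: a·tau

Answer: REACHABLE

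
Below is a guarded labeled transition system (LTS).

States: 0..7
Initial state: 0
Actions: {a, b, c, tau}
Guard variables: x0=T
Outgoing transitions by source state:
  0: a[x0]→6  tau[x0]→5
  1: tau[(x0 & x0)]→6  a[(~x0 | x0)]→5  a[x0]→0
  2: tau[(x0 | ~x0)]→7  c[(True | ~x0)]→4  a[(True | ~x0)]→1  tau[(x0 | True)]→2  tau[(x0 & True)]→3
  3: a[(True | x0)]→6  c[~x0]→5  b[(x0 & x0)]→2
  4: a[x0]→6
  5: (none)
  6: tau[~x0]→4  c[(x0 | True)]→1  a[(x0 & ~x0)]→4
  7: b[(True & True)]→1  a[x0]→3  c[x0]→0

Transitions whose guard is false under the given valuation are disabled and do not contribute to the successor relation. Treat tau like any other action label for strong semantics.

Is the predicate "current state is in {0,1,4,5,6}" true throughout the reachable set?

Safe = {0,1,4,5,6}
R = {0,1,5,6}
  0: ✓
  1: ✓
  5: ✓
  6: ✓

Answer: INVARIANT HOLDS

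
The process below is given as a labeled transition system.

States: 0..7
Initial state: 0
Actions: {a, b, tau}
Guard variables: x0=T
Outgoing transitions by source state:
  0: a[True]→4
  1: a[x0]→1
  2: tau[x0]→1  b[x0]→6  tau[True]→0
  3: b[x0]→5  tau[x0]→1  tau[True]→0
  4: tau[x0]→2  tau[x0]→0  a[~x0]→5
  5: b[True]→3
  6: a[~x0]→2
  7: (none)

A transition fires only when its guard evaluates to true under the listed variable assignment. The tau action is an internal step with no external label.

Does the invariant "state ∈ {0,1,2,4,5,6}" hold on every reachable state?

Answer: INVARIANT HOLDS

Working:
Safe = {0,1,2,4,5,6}
Reachable = {0,1,2,4,6}
  0: ok
  1: ok
  2: ok
  4: ok
  6: ok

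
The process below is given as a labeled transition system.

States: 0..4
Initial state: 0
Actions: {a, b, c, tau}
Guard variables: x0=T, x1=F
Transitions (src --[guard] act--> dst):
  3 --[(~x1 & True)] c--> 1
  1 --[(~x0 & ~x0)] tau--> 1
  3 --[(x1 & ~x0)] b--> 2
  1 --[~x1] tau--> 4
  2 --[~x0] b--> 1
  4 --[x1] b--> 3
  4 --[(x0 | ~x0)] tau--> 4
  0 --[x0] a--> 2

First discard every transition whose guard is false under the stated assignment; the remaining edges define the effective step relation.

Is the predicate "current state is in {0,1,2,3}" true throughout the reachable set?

Safe = {0,1,2,3}
R = {0,2}
  0: ✓
  2: ✓

Answer: INVARIANT HOLDS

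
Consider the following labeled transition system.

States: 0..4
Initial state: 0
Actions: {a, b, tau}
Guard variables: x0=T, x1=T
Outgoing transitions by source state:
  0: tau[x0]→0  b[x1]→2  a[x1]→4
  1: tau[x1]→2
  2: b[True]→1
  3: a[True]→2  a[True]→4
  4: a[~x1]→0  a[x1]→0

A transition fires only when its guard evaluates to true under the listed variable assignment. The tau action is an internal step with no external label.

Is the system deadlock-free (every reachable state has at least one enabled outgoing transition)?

Answer: DEADLOCK-FREE

Trace:
Reach set: {0,1,2,4}
  0: a→4  b→2  tau→0  [deg 3]
  1: tau→2  [deg 1]
  2: b→1  [deg 1]
  4: a→0  [deg 1]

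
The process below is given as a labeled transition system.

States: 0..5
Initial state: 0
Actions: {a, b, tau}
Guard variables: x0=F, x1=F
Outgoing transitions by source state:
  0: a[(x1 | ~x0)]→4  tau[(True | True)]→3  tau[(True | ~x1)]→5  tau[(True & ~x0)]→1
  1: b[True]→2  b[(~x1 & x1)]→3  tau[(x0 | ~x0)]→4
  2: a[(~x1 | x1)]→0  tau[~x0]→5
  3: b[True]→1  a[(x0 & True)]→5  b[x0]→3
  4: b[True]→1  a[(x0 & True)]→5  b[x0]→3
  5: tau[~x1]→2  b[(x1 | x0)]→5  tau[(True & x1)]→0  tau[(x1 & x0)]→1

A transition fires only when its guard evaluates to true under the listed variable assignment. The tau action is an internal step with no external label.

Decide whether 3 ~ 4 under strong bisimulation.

Bisimulation quotient by refinement:
  π0 = {{0,1,2,3,4,5}}
  π1 = {{0,2},{1},{3,4},{5}}
  π2 = {{0},{1},{2},{3,4},{5}}
5 equivalence class(es) (converged in 3)
[3]={3,4}  [4]={3,4}

Answer: BISIMILAR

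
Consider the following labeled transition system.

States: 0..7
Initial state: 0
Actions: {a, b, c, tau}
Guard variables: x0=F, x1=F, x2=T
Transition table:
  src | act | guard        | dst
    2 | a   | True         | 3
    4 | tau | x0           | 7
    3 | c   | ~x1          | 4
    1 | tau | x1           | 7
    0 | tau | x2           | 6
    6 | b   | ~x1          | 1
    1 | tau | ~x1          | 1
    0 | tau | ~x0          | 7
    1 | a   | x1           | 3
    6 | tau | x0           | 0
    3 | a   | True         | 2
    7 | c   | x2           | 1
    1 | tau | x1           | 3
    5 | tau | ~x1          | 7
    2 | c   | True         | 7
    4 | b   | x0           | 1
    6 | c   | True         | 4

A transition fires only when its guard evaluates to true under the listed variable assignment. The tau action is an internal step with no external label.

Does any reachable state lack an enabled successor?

Answer: DEADLOCK at state 4

Trace:
R = {0,1,4,6,7}
  0: tau→6  tau→7  [deg 2]
  1: tau→1  [deg 1]
  4: ∅  [STUCK]
  6: b→1  c→4  [deg 2]
  7: c→1  [deg 1]
witness 4: tau·c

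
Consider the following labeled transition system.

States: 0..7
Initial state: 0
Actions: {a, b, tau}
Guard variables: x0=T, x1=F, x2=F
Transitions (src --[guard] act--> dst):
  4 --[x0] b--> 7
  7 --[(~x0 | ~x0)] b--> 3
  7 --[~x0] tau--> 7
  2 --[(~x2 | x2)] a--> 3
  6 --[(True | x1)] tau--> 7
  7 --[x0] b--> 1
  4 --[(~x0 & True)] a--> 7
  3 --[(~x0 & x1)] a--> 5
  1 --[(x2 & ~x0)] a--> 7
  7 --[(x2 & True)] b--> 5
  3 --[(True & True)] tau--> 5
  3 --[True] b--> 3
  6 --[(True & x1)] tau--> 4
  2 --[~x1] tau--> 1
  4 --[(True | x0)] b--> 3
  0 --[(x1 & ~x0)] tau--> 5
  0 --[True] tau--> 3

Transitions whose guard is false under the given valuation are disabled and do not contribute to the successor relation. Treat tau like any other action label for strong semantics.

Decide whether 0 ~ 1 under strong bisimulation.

Bisimulation quotient by refinement:
  π0 = {{0,1,2,3,4,5,6,7}}
  π1 = {{0,6},{1,5},{2},{3},{4,7}}
  π2 = {{0},{1,5},{2},{3},{4},{6},{7}}
7 equivalence class(es) (converged in 3)
0∈{0}, 1∈{1,5}

Answer: NOT BISIMILAR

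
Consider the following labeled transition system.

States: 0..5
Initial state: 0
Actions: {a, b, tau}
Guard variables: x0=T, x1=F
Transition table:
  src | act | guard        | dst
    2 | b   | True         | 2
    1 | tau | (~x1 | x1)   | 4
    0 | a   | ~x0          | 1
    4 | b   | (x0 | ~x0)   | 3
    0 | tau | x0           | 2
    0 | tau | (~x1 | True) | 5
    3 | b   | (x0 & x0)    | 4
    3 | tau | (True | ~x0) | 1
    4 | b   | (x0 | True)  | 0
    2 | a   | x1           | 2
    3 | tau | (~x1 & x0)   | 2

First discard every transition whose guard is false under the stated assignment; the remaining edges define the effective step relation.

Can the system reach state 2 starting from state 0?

Answer: REACHABLE

Analysis:
After dropping false guards: 9 live edges.
L0 = {0}
L1 = {2,5}  now seen {0,2,5}
Reach set: {0,2,5}
Path to 2: tau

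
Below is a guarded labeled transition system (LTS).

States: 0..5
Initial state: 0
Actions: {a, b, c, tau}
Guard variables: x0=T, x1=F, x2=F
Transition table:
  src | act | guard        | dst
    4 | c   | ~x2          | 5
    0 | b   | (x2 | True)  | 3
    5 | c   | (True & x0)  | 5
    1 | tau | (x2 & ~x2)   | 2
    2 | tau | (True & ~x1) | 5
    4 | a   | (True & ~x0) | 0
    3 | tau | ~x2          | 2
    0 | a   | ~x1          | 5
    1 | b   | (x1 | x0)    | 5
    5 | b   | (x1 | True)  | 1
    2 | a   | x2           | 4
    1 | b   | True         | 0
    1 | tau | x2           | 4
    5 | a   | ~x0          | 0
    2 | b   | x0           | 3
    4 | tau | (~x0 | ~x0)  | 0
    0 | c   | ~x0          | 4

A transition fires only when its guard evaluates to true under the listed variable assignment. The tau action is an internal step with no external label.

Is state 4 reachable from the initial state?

Guard filter leaves 10 enabled edge(s).
L0 = {0}
L1 = {3,5}  now seen {0,3,5}
L2 = {1,2}  now seen {0,1,2,3,5}
Reachable = {0,1,2,3,5}

Answer: UNREACHABLE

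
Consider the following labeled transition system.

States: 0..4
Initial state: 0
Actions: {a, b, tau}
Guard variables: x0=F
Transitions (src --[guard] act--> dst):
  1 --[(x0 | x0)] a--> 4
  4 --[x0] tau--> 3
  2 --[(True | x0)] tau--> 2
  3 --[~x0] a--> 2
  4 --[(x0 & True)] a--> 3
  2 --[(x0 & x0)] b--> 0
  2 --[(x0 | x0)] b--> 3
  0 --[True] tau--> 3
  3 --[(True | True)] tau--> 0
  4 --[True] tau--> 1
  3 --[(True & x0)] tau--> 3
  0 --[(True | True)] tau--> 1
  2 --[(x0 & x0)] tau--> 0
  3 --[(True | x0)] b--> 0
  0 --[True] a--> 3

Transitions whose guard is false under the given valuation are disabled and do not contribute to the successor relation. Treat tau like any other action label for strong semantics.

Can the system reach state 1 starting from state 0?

Guard filter leaves 8 enabled edge(s).
Layer 0: {0}
Layer 1: {1,3}  now seen {0,1,3}
Layer 2: {2}  now seen {0,1,2,3}
Reach set: {0,1,2,3}
trace reaching 1: tau

Answer: REACHABLE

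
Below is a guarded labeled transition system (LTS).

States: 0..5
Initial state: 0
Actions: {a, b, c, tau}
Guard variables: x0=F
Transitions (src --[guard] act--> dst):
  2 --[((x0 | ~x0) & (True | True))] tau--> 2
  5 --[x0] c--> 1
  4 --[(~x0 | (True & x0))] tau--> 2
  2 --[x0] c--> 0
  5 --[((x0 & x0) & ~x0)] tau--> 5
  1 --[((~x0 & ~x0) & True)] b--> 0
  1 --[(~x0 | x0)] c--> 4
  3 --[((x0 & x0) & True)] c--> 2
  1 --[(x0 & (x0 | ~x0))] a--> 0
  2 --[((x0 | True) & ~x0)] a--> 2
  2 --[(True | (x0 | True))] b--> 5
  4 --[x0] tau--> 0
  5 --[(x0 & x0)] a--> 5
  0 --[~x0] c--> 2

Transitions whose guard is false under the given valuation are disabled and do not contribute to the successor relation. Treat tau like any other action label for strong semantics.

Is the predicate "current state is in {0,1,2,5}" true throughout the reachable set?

Inv-set: {0,1,2,5}
R = {0,2,5}
  0: ✓
  2: ✓
  5: ✓

Answer: INVARIANT HOLDS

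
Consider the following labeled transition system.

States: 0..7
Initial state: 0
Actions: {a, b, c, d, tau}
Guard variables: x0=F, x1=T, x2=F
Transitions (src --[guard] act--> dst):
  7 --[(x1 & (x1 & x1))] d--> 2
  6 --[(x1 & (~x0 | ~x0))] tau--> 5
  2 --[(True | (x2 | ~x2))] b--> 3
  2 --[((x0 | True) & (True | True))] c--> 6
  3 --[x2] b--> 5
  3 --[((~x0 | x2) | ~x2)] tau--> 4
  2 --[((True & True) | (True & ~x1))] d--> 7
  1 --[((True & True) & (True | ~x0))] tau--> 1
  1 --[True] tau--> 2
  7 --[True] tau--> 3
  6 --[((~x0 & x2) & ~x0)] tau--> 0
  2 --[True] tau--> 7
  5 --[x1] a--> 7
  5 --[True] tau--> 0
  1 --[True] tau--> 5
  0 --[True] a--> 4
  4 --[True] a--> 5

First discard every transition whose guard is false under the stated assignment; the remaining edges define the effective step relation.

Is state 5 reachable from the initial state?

Answer: REACHABLE

Analysis:
15 transition(s) survive guard evaluation.
Layer 0: {0}
Layer 1: {4}  now seen {0,4}
Layer 2: {5}  now seen {0,4,5}
Layer 3: {7}  now seen {0,4,5,7}
Layer 4: {2,3}  now seen {0,2,3,4,5,7}
Layer 5: {6}  now seen {0,2,3,4,5,6,7}
R = {0,2,3,4,5,6,7}
Path to 5: a·a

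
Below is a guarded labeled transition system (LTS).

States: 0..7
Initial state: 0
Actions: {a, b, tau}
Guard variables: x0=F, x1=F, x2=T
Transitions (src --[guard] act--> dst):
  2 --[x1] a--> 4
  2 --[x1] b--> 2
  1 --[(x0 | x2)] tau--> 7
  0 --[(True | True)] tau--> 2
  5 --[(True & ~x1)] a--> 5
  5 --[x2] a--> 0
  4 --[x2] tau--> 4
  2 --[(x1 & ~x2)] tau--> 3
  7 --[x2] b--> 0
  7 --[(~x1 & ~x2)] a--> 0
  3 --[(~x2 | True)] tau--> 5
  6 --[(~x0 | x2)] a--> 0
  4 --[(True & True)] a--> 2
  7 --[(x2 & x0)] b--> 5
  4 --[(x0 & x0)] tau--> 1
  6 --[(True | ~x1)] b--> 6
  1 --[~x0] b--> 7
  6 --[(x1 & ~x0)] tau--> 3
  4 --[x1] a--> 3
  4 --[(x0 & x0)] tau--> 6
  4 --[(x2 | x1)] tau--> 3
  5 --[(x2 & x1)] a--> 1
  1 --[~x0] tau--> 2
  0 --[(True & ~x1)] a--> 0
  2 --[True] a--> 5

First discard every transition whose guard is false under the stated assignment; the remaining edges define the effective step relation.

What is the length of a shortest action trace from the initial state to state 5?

Answer: 2

Trace:
BFS to 5:
  depth 0: {0}
  depth 1: {2}
  depth 2: {5}
5 enters at depth 2; path tau·a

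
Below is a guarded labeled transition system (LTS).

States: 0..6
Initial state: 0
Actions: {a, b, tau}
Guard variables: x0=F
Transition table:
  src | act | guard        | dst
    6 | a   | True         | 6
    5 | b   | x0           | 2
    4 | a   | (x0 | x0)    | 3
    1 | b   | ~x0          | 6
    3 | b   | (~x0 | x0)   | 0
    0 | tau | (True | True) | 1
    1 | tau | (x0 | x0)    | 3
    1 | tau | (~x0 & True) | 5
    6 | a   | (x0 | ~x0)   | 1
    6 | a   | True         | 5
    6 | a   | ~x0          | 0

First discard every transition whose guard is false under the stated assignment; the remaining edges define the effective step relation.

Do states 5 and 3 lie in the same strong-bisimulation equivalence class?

Answer: NOT BISIMILAR

Analysis:
Compute ~ classes (split until stable):
  π0 = {{0,1,2,3,4,5,6}}
  π1 = {{0},{1},{2,4,5},{3},{6}}
5 equivalence class(es) (converged in 2)
5∈{2,4,5}, 3∈{3}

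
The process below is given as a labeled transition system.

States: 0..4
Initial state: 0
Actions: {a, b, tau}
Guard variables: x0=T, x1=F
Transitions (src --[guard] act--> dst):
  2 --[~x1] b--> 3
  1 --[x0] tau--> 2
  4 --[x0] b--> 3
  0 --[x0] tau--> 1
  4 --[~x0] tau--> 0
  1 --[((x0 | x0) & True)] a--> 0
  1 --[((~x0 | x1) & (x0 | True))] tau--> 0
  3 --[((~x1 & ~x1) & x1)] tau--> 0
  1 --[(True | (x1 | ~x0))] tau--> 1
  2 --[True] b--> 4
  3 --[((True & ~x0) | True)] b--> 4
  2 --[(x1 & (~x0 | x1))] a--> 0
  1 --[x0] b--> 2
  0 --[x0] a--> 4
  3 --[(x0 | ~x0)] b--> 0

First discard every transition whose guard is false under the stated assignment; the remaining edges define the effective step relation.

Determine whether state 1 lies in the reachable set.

After dropping false guards: 11 live edges.
Layer 0: {0}
Layer 1: {1,4}  now seen {0,1,4}
Layer 2: {2,3}  now seen {0,1,2,3,4}
R = {0,1,2,3,4}
witness 1: tau

Answer: REACHABLE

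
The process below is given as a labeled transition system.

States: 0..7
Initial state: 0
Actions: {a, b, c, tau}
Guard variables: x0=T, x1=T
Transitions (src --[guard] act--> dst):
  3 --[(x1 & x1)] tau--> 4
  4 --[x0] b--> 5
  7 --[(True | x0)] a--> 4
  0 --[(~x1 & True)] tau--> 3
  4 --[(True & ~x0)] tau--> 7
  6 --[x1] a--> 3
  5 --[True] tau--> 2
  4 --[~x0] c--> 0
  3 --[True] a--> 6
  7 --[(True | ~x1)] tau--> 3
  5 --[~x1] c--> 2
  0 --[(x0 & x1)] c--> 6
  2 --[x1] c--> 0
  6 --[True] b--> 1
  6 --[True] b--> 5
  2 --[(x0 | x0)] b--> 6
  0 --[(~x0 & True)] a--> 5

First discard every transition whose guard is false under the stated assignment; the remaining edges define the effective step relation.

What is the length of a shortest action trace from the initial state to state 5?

BFS to 5:
  L0 = {0}
  L1 = {6}
  L2 = {1,3,5}
5 enters at depth 2; path c·b

Answer: 2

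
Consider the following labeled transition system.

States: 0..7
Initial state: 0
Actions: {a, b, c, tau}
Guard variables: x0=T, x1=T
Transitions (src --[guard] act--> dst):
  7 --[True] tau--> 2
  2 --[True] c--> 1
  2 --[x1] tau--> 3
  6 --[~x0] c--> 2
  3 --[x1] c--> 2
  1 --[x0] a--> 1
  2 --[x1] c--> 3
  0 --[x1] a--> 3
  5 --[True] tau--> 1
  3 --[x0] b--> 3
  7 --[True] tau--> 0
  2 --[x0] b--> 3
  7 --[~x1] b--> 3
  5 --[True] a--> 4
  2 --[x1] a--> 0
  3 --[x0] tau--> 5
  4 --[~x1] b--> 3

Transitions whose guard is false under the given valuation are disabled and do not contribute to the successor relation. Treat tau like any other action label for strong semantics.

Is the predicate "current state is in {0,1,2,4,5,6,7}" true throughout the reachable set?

Answer: INVARIANT VIOLATED at state 3

Analysis:
Allowed set {0,1,2,4,5,6,7}
Reach set: {0,1,2,3,4,5}
  0: safe
  1: safe
  2: safe
  3: outside
  4: safe
  5: safe
witness against invariant: a → 3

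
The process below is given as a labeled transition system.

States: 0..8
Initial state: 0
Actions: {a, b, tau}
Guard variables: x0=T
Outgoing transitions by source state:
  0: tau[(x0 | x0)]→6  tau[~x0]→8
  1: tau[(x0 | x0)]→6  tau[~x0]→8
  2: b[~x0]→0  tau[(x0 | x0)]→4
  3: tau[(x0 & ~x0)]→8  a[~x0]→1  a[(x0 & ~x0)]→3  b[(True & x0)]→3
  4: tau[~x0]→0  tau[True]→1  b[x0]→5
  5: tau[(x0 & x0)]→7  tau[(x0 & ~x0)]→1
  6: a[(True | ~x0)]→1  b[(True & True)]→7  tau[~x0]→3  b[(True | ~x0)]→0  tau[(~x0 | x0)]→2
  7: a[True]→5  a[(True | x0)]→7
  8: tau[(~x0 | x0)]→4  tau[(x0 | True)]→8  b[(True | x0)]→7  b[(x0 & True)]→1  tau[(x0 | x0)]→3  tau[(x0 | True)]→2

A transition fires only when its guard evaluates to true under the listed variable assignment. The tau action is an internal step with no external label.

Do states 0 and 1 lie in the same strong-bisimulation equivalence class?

Answer: BISIMILAR

Working:
Bisimulation quotient by refinement:
  π0 = {{0,1,2,3,4,5,6,7,8}}
  π1 = {{0,1,2,5},{3},{4,8},{6},{7}}
  π2 = {{0,1},{2},{3},{4},{5},{6},{7},{8}}
8 equivalence class(es) (converged in 3)
0∈{0,1}, 1∈{0,1}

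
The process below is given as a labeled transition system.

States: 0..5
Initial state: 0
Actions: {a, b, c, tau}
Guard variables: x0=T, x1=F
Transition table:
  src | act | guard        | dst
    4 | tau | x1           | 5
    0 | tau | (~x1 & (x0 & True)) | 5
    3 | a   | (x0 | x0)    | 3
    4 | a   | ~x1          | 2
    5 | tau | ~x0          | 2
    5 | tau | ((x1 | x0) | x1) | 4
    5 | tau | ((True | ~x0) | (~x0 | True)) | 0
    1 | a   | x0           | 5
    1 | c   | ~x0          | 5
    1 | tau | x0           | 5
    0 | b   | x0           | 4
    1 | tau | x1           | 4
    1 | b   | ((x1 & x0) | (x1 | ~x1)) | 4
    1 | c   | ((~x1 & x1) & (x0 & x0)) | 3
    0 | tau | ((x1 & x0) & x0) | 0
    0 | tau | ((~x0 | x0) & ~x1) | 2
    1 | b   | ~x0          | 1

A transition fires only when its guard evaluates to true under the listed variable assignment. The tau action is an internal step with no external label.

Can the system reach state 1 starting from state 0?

Answer: UNREACHABLE

Trace:
After dropping false guards: 10 live edges.
L0 = {0}
L1 = {2,4,5}  cumulative {0,2,4,5}
R = {0,2,4,5}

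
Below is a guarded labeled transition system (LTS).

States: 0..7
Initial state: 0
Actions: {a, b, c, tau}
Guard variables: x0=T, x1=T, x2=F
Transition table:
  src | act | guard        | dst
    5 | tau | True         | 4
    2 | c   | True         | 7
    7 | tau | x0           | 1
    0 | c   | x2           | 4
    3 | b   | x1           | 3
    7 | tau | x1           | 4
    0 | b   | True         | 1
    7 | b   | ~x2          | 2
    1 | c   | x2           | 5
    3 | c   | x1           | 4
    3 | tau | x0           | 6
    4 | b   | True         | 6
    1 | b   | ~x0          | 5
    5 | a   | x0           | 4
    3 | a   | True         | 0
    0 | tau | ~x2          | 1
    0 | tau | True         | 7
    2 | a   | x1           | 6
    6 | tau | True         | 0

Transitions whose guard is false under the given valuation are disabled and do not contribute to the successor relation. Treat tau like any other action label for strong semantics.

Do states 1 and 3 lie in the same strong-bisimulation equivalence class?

Bisimulation quotient by refinement:
  round 0: {{0,1,2,3,4,5,6,7}}
  round 1: {{0,7},{1},{2},{3},{4},{5},{6}}
  round 2: {{0},{1},{2},{3},{4},{5},{6},{7}}
8 equivalence class(es) (converged in 3)
class of 1: {1}; class of 3: {3}

Answer: NOT BISIMILAR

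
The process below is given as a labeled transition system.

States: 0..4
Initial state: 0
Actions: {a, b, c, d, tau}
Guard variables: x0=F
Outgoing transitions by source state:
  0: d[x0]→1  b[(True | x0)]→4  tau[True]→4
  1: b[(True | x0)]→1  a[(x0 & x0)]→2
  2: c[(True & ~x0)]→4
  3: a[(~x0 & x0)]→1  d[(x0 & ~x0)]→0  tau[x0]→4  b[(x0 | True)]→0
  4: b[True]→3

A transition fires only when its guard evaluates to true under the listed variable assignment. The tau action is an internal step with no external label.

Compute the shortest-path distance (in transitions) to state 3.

Answer: 2

Trace:
Layered search for 3:
  depth 0: {0}
  depth 1: {4}
  depth 2: {3}
first hit 3 at d=2 via b·b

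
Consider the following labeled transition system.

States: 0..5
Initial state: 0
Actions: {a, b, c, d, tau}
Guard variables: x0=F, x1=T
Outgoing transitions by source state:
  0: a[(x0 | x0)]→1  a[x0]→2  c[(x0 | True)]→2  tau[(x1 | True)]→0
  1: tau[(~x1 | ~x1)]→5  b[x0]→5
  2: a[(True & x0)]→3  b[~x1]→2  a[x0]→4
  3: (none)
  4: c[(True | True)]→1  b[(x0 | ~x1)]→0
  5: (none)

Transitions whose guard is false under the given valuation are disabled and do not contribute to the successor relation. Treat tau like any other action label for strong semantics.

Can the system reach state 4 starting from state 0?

3 transition(s) survive guard evaluation.
depth 0: {0}
depth 1: {2}  now seen {0,2}
R = {0,2}

Answer: UNREACHABLE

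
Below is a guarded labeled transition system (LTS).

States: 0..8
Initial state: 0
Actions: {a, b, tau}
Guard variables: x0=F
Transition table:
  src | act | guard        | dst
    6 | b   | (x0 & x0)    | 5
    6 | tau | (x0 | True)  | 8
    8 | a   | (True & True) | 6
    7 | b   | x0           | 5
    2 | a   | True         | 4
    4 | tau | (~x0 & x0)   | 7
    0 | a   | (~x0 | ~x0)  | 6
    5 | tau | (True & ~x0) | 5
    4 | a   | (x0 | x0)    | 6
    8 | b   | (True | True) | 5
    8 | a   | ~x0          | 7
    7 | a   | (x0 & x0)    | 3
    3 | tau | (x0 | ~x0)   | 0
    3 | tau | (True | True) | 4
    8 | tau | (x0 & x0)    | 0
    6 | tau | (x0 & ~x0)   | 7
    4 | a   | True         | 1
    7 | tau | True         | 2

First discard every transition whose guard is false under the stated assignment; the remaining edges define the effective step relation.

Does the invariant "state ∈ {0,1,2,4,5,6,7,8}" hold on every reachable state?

Answer: INVARIANT HOLDS

Analysis:
Inv-set: {0,1,2,4,5,6,7,8}
R = {0,1,2,4,5,6,7,8}
  0: ✓
  1: ✓
  2: ✓
  4: ✓
  5: ✓
  6: ✓
  7: ✓
  8: ✓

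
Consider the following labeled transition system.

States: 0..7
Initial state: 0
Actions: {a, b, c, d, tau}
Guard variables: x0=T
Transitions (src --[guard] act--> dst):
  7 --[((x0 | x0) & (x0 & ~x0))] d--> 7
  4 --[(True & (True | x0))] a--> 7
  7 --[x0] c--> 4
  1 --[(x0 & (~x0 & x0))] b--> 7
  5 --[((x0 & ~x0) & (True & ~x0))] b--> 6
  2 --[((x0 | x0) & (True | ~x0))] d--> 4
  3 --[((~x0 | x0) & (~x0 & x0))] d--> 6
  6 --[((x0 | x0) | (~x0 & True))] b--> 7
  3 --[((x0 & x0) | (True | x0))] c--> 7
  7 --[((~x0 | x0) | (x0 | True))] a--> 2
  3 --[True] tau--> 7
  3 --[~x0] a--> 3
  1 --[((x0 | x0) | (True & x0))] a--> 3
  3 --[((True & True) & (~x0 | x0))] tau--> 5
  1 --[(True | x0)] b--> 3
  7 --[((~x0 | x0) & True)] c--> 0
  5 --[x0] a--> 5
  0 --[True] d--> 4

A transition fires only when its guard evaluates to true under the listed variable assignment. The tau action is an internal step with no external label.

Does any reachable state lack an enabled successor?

Reach set: {0,2,4,7}
  0: d→4  [deg 1]
  2: d→4  [deg 1]
  4: a→7  [deg 1]
  7: a→2  c→0  c→4  [deg 3]

Answer: DEADLOCK-FREE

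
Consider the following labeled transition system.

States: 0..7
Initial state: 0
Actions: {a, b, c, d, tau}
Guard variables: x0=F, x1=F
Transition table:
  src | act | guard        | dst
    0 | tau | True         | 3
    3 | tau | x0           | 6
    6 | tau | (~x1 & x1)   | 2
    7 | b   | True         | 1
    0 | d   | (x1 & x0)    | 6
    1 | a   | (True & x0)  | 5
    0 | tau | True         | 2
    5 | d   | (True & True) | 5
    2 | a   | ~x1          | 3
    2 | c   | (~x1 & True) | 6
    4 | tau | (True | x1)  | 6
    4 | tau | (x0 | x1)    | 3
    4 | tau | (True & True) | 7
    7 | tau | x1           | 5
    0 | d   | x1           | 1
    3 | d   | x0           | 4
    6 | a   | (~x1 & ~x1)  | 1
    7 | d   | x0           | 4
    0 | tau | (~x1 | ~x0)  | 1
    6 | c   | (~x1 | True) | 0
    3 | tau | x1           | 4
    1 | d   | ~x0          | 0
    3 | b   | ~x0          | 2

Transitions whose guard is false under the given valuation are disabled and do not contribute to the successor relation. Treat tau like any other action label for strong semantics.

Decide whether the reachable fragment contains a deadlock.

Reachable = {0,1,2,3,6}
  0: tau→1  tau→2  tau→3  [3 out]
  1: d→0  [1 out]
  2: a→3  c→6  [2 out]
  3: b→2  [1 out]
  6: a→1  c→0  [2 out]

Answer: DEADLOCK-FREE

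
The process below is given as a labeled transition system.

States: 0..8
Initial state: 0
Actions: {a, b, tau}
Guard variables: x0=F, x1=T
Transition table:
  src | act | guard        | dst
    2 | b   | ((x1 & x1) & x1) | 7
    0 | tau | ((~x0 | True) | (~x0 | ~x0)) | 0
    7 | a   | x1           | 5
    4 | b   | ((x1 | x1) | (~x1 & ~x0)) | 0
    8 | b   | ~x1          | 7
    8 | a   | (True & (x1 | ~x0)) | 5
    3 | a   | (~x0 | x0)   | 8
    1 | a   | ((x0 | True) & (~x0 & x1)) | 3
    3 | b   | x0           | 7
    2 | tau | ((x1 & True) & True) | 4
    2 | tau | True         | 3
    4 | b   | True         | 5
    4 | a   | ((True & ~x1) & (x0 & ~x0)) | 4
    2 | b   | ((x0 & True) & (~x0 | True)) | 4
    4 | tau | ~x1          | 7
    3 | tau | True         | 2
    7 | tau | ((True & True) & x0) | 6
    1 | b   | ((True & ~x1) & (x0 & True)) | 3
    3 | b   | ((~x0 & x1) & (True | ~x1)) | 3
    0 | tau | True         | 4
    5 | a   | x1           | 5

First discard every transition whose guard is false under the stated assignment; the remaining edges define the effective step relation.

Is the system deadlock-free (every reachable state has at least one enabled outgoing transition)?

Answer: DEADLOCK-FREE

Analysis:
Reach set: {0,4,5}
  0: tau→0  tau→4  [2 out]
  4: b→0  b→5  [2 out]
  5: a→5  [1 out]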